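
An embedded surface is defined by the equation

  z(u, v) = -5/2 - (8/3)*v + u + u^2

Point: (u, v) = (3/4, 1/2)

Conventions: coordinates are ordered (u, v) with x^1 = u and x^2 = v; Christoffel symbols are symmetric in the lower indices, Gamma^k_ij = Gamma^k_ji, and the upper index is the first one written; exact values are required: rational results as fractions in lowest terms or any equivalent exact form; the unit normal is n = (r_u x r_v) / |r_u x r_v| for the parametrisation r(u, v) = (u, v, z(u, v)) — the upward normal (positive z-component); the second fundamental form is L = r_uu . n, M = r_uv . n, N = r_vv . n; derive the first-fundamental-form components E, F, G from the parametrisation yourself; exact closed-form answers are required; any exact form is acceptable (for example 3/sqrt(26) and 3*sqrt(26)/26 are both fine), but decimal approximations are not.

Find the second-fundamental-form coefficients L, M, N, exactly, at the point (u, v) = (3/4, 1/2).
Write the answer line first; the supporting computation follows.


Answer: L = 12*sqrt(517)/517, M = 0, N = 0

z_u = 5/2, z_v = -8/3, z_uu = 2, z_uv = 0, z_vv = 0
E = 29/4, F = -20/3, G = 73/9; answer radicand W^2 = 517/36
unnormalised second-form numerators: l = 2, m = 0, n = 0; L = l/sqrt(517/36), and similarly M = m/sqrt(W^2), N = n/sqrt(W^2)


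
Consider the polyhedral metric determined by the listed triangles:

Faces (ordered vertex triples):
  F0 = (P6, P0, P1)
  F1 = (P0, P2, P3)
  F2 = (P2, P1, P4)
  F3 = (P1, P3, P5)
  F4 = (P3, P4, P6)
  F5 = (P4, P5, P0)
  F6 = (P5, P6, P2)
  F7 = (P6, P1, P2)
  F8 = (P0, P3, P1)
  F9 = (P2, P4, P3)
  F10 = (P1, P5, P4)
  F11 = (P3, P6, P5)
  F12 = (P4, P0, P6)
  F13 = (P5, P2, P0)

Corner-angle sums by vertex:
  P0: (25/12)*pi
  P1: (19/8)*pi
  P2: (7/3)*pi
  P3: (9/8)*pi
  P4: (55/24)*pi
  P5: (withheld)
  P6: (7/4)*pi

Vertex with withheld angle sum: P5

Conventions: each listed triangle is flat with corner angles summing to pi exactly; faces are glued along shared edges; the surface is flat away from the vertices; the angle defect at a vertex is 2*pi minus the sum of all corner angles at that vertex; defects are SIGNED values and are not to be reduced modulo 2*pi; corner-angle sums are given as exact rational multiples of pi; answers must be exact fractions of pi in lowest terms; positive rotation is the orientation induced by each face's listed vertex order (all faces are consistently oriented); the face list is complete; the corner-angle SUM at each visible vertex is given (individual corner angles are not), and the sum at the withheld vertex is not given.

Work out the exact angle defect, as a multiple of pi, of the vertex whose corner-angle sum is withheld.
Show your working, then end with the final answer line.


V = 7, E = 21, F = 14; chi = V - E + F = 0
Gauss-Bonnet: total defect = 2*pi*chi = 0; visible defects sum to pi/24

Answer: defect(P5) = -pi/24


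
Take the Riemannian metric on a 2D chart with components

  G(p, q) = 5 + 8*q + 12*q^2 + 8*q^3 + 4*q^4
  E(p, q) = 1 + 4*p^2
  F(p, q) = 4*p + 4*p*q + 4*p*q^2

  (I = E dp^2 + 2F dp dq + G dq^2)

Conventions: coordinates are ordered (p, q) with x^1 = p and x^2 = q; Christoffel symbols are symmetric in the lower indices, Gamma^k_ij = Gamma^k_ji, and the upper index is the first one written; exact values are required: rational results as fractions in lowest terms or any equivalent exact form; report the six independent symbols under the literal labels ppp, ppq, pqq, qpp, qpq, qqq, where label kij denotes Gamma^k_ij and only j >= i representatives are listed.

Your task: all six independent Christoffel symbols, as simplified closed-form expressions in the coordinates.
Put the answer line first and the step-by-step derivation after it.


Answer: Gamma_ppp = 4*p/(4*p^2 + 4*q^4 + 8*q^3 + 12*q^2 + 8*q + 5), Gamma_ppq = 0, Gamma_pqq = (8*p*q + 4*p)/(4*p^2 + 4*q^4 + 8*q^3 + 12*q^2 + 8*q + 5), Gamma_qpp = (4*q^2 + 4*q + 4)/(4*p^2 + 4*q^4 + 8*q^3 + 12*q^2 + 8*q + 5), Gamma_qpq = 0, Gamma_qqq = (8*q^3 + 12*q^2 + 12*q + 4)/(4*p^2 + 4*q^4 + 8*q^3 + 12*q^2 + 8*q + 5)

E = 1 + 4*p^2; F = 4*p + 4*p*q + 4*p*q^2; G = 5 + 8*q + 12*q^2 + 8*q^3 + 4*q^4
Gamma^k_ij = (1/2) g^{kl} (d_i g_jl + d_j g_il - d_l g_ij), with g^inv = (1/(EG-F^2)) [[G, -F], [-F, E]]
first partials: E_p = 8*p, E_q = 0, F_p = 4 + 4*q + 4*q^2, F_q = 4*p + 8*p*q, G_p = 0, G_q = 8 + 24*q + 24*q^2 + 16*q^3
D = EG - F^2 = 5 + 8*q + 12*q^2 + 4*p^2 + 8*q^3 + 4*q^4
expanded: Gamma^p_pp = (G E_p - 2F F_p + F E_q)/(2D), Gamma^p_pq = (G E_q - F G_p)/(2D), Gamma^p_qq = (2G F_q - G G_p - F G_q)/(2D), Gamma^q_pp = (2E F_p - E E_q - F E_p)/(2D), Gamma^q_pq = (E G_p - F E_q)/(2D), Gamma^q_qq = (E G_q - 2F F_q + F G_p)/(2D); substitute and cancel common factors


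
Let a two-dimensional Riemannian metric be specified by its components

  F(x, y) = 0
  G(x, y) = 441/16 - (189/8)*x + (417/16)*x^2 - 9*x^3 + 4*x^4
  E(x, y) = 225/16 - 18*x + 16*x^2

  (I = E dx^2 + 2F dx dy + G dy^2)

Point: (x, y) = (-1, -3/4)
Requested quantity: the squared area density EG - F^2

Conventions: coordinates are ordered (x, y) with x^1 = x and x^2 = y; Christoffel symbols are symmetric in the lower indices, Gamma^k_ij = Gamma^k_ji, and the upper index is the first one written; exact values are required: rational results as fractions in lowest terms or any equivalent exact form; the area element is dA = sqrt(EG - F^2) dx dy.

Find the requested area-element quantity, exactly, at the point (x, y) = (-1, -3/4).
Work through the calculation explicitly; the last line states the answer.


E = 769/16, F = 0, G = 361/4; EG - F^2 = 277609/64

Answer: EG - F^2 = 277609/64


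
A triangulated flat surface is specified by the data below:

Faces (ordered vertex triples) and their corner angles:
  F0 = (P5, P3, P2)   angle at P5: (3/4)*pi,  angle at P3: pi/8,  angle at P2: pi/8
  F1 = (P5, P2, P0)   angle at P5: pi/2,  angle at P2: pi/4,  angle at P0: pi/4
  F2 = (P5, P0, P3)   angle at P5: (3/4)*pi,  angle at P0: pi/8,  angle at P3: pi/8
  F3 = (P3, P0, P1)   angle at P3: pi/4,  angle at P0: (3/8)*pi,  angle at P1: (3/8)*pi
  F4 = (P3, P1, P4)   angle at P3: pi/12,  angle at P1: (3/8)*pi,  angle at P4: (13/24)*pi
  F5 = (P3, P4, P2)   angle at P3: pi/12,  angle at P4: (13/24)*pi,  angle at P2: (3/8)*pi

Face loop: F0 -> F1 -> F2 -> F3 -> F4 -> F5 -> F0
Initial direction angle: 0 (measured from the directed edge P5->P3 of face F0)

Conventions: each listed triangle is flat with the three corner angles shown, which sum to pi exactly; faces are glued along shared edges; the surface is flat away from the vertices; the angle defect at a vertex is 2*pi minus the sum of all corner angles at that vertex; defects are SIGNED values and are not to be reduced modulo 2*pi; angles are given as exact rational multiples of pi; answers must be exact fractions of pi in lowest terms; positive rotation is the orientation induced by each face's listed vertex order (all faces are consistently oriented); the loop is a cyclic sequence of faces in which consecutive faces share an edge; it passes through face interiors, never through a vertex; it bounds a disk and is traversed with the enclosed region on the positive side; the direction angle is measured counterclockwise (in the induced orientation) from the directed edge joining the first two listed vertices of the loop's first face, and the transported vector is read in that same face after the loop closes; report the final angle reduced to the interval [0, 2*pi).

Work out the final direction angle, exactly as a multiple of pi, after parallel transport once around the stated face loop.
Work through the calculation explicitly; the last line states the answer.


enclosed vertex P3: corner angles sum to (2/3)*pi, defect = 2*pi - (2/3)*pi = (4/3)*pi
enclosed vertex P5: corner angles sum to 2*pi, defect = 2*pi - 2*pi = 0
holonomy = initial angle + sum of enclosed defects (mod 2*pi), positive in the induced orientation
final angle = 0 + (4/3)*pi = (4/3)*pi (mod 2*pi)

Answer: final direction angle = (4/3)*pi


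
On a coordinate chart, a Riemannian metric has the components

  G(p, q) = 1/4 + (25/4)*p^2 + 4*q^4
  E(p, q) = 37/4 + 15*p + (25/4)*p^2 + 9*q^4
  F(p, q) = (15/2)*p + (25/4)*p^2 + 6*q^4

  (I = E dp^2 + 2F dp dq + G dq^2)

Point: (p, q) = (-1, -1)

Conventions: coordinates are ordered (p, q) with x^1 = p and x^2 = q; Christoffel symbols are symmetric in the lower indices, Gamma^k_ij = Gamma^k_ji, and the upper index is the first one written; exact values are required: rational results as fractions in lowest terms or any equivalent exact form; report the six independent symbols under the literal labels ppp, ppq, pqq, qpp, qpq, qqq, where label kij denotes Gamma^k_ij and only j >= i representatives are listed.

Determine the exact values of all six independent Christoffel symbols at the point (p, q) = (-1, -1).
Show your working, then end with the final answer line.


E = 19/2, F = 19/4, G = 21/2 at the point
E_p = 5/2, E_q = -36, F_p = -5, F_q = -24, G_p = -25/2, G_q = -16
EG - F^2 = 1235/16;  g^inv = (16/1235) * [[21/2, -19/4], [-19/4, 19/2]]
first-kind symbols [ij,l] = (1/2)(d_i g_jl + d_j g_il - d_l g_ij): [pp,p] = E_p/2 = 5/4, [pp,q] = F_p - E_q/2 = 13, [pq,p] = E_q/2 = -18, [pq,q] = G_p/2 = -25/4, [qq,p] = F_q - G_p/2 = -71/4, [qq,q] = G_q/2 = -8
Gamma^p_ij = (G*[ij,p] - F*[ij,q])/(EG - F^2), Gamma^q_ij = (E*[ij,q] - F*[ij,p])/(EG - F^2)

Answer: Gamma_ppp = -778/1235, Gamma_ppq = -2549/1235, Gamma_pqq = -2374/1235, Gamma_qpp = 99/65, Gamma_qpq = 22/65, Gamma_qqq = 7/65


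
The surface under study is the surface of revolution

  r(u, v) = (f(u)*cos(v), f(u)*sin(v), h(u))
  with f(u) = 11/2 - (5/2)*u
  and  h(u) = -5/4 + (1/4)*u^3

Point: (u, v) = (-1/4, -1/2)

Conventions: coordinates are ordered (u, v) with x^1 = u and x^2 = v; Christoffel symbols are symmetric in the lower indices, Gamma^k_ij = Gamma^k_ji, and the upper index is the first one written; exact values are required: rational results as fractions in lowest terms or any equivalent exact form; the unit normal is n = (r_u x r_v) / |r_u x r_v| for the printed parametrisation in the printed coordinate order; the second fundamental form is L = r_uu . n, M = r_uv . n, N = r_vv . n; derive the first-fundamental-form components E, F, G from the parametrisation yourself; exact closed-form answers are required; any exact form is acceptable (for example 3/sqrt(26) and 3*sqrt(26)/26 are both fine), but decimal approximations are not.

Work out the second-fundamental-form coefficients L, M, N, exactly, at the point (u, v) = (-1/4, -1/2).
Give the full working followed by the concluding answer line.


f = 49/8, f' = -5/2, f'' = 0, h' = 3/64, h'' = -3/8
E = 25609/4096, F = 0, G = 2401/64; answer radicand W^2 = 25609/4096
unnormalised second-form numerators: l = 15/16, m = 0, n = 147/512; L = l/sqrt(25609/4096), and similarly M = m/sqrt(W^2), N = n/sqrt(W^2)

Answer: L = 60*sqrt(25609)/25609, M = 0, N = 147*sqrt(25609)/204872


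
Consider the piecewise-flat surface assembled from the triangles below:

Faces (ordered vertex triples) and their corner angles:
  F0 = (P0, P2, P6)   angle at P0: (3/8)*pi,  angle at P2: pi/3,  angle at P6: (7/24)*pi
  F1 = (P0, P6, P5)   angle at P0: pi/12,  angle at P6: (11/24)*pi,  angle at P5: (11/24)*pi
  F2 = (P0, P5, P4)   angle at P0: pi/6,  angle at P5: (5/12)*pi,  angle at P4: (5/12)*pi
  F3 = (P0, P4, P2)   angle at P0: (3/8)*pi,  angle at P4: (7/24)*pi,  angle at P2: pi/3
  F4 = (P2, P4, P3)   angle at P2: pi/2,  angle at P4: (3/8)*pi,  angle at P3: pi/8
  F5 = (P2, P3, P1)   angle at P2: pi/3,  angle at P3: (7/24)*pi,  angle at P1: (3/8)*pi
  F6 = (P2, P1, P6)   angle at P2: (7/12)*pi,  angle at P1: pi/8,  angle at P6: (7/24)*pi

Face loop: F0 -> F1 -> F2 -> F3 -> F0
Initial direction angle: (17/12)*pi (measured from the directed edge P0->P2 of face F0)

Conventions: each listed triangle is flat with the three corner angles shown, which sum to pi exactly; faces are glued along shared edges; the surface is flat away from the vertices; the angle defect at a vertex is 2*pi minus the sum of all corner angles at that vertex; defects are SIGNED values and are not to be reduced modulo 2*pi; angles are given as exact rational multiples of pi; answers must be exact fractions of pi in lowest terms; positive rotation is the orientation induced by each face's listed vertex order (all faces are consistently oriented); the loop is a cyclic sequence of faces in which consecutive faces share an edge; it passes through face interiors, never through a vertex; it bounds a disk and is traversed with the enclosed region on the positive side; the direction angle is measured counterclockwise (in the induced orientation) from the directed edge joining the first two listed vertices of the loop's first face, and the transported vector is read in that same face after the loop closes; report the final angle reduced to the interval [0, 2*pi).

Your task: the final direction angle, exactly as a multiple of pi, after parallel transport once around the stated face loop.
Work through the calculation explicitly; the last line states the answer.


enclosed vertex P0: corner angles sum to pi, defect = 2*pi - pi = pi
the rotation equals the total enclosed defect, so the final angle is initial + defects (mod 2*pi)
final angle = (17/12)*pi + pi = (5/12)*pi (mod 2*pi)

Answer: final direction angle = (5/12)*pi


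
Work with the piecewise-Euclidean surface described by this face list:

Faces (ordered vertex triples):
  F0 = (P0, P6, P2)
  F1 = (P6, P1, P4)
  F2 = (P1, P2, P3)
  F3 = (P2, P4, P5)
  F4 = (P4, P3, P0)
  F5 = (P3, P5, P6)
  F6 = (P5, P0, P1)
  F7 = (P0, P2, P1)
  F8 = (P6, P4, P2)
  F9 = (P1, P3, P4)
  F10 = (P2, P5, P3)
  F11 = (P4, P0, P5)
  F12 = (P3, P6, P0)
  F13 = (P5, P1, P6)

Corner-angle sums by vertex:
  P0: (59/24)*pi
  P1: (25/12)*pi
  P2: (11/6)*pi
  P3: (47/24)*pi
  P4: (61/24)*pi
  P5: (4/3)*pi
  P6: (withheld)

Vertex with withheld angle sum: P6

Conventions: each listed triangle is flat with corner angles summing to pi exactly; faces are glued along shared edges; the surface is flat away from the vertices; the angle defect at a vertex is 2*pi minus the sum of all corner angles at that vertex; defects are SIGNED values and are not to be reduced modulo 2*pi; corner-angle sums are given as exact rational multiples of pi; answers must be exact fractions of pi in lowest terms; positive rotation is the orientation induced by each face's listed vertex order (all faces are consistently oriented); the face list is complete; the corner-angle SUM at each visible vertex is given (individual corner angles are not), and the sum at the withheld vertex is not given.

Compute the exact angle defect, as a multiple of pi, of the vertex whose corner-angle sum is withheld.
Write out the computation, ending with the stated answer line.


V = 7, E = 21, F = 14; chi = V - E + F = 0
Gauss-Bonnet: total defect = 2*pi*chi = 0; visible defects sum to (-5/24)*pi

Answer: defect(P6) = (5/24)*pi


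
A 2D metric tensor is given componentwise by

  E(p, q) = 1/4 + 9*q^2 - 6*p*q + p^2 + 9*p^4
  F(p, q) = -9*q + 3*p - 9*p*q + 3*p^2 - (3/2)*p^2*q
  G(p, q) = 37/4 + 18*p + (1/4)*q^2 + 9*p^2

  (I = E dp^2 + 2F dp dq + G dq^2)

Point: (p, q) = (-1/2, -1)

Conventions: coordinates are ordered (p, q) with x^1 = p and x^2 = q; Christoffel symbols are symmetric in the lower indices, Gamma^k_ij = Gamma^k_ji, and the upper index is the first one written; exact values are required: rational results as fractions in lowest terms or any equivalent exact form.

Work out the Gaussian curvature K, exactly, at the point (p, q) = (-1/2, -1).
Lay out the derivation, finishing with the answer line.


E = 113/16, F = 33/8, G = 11/4, EG - F^2 = 77/32 at the point
E_p = 1/2, E_q = -15, F_p = 15/2, F_q = -39/8, G_p = 9, G_q = -1/2
E_qq = 18, F_pq = -15/2, G_pp = 18
Using the Brioschi determinant formula for K from the metric derivatives:
M1 = [[-E_qq/2 + F_pq - G_pp/2, E_p/2, F_p - E_q/2], [F_q - G_p/2, E, F], [G_q/2, F, G]] = [[-51/2, 1/4, 15], [-75/8, 113/16, 33/8], [-1/4, 33/8, 11/4]]; det M1 = -38961/64
M2 = [[0, E_q/2, G_p/2], [E_q/2, E, F], [G_p/2, F, G]] = [[0, -15/2, 9/2], [-15/2, 113/16, 33/8], [9/2, 33/8, 11/4]]; det M2 = -36873/64
det M1 - det M2 = -261/8; K = -261/8 / (77/32)^2 = -33408/5929

Answer: K = -33408/5929


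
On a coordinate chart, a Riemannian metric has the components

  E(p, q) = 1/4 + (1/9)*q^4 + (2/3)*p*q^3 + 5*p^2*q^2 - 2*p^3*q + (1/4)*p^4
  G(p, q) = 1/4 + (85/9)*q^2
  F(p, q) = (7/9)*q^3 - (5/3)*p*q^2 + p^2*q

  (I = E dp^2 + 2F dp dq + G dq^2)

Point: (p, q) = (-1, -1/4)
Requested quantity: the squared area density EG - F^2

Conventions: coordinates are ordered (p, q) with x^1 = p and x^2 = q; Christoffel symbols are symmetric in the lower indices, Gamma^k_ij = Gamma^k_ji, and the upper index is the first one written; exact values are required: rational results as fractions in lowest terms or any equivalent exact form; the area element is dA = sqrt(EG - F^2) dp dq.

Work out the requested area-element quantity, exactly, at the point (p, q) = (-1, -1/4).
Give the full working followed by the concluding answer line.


E = 745/2304, F = -91/576, G = 121/144; EG - F^2 = 379/1536

Answer: EG - F^2 = 379/1536


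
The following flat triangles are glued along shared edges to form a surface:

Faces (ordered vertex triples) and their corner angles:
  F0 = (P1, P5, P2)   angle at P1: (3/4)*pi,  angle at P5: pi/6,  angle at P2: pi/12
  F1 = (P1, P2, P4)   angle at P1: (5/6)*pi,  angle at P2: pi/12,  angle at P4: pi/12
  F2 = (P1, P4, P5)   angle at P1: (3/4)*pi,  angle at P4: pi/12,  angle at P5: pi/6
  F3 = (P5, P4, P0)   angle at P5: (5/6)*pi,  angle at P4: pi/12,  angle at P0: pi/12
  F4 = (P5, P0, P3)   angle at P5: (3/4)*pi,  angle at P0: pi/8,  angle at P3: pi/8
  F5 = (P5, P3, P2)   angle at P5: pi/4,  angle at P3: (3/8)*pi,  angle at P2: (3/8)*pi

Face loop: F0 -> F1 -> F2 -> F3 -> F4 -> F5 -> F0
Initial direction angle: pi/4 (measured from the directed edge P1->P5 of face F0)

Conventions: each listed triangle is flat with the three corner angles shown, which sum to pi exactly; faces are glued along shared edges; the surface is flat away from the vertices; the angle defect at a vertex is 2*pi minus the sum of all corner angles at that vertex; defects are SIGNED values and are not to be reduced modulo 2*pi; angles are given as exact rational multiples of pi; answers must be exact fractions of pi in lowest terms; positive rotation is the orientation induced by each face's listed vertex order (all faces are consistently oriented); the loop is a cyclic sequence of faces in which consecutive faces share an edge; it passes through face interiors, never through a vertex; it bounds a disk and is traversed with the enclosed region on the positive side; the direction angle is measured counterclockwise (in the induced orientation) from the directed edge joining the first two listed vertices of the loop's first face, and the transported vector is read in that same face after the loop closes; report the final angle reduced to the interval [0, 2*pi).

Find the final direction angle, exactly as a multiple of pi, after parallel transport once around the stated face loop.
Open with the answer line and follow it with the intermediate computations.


Answer: final direction angle = (7/4)*pi

enclosed vertex P1: corner angles sum to (7/3)*pi, defect = 2*pi - (7/3)*pi = -pi/3
enclosed vertex P5: corner angles sum to (13/6)*pi, defect = 2*pi - (13/6)*pi = -pi/6
the rotation equals the total enclosed defect, so the final angle is initial + defects (mod 2*pi)
final angle = pi/4 - pi/2 = (7/4)*pi (mod 2*pi)


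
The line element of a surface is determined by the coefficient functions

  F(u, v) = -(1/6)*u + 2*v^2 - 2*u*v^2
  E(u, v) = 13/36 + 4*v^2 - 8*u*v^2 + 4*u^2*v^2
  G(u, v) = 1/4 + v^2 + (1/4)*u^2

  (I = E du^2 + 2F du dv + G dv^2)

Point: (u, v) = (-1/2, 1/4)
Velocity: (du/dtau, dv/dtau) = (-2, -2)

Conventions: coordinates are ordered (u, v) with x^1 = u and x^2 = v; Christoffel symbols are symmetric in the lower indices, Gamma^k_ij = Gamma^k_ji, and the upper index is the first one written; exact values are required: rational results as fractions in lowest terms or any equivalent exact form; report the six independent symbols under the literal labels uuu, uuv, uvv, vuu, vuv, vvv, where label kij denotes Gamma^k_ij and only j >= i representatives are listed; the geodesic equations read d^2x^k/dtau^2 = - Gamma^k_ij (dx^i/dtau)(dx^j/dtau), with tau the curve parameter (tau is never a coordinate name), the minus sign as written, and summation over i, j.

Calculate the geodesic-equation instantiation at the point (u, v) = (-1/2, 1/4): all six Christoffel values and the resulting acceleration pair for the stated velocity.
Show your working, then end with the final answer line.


E = 133/144, F = 13/48, G = 3/8 at the point
E_u = -3/4, E_v = 9/2, F_u = -7/24, F_v = 3/2, G_u = -1/4, G_v = 1/2
EG - F^2 = 629/2304;  g^inv = (2304/629) * [[3/8, -13/48], [-13/48, 133/144]]
first-kind symbols [ij,l] = (1/2)(d_i g_jl + d_j g_il - d_l g_ij): [uu,u] = E_u/2 = -3/8, [uu,v] = F_u - E_v/2 = -61/24, [uv,u] = E_v/2 = 9/4, [uv,v] = G_u/2 = -1/8, [vv,u] = F_v - G_u/2 = 13/8, [vv,v] = G_v/2 = 1/4
Gamma^u_ij = (G*[ij,u] - F*[ij,v])/(EG - F^2), Gamma^v_ij = (E*[ij,v] - F*[ij,u])/(EG - F^2)
Gamma_uuu = 1262/629, Gamma_uuv = 2022/629, Gamma_uvv = 1248/629, Gamma_vuu = -15524/1887, Gamma_vuv = -1670/629, Gamma_vvv = -482/629
d^2u/dtau^2 = -(Gamma_uuu*(-2)^2 + 2*Gamma_uuv*(-2)*(-2) + Gamma_uvv*(-2)^2) = -26216/629
d^2v/dtau^2 = -(Gamma_vuu*(-2)^2 + 2*Gamma_vuv*(-2)*(-2) + Gamma_vvv*(-2)^2) = 107960/1887

Answer: Gamma_uuu = 1262/629, Gamma_uuv = 2022/629, Gamma_uvv = 1248/629, Gamma_vuu = -15524/1887, Gamma_vuv = -1670/629, Gamma_vvv = -482/629; accelerations (d^2u/dtau^2, d^2v/dtau^2) = (-26216/629, 107960/1887)


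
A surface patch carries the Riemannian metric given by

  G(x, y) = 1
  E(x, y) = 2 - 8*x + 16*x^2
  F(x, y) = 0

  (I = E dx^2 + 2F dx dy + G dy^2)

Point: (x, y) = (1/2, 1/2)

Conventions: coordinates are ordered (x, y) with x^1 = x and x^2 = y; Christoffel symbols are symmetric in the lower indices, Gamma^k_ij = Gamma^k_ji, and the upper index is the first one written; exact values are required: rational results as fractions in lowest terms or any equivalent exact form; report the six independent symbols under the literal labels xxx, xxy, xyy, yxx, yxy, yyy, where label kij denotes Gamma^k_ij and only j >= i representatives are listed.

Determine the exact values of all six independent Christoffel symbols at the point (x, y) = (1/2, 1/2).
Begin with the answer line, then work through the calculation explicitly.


Answer: Gamma_xxx = 2, Gamma_xxy = 0, Gamma_xyy = 0, Gamma_yxx = 0, Gamma_yxy = 0, Gamma_yyy = 0

E = 2, F = 0, G = 1 at the point
E_x = 8, E_y = 0, F_x = 0, F_y = 0, G_x = 0, G_y = 0
EG - F^2 = 2;  g^inv = (1/2) * [[1, 0], [0, 2]]
first-kind symbols [ij,l] = (1/2)(d_i g_jl + d_j g_il - d_l g_ij): [xx,x] = E_x/2 = 4, [xx,y] = F_x - E_y/2 = 0, [xy,x] = E_y/2 = 0, [xy,y] = G_x/2 = 0, [yy,x] = F_y - G_x/2 = 0, [yy,y] = G_y/2 = 0
Gamma^x_ij = (G*[ij,x] - F*[ij,y])/(EG - F^2), Gamma^y_ij = (E*[ij,y] - F*[ij,x])/(EG - F^2)


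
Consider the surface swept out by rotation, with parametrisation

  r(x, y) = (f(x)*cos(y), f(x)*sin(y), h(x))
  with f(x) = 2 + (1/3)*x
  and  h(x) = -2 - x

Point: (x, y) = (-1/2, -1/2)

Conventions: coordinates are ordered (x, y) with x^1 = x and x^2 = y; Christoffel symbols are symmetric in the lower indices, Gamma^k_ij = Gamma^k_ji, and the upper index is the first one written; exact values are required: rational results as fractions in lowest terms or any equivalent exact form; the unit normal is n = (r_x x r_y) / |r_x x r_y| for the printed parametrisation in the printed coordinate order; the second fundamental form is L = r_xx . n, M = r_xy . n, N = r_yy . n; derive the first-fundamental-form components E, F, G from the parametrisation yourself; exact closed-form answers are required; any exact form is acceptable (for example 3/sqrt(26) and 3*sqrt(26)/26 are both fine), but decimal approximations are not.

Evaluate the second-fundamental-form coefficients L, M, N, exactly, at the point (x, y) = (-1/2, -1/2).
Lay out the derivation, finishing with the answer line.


f = 11/6, f' = 1/3, f'' = 0, h' = -1, h'' = 0
E = 10/9, F = 0, G = 121/36; answer radicand W^2 = 10/9
unnormalised second-form numerators: l = 0, m = 0, n = -11/6; L = l/sqrt(10/9), and similarly M = m/sqrt(W^2), N = n/sqrt(W^2)

Answer: L = 0, M = 0, N = -11*sqrt(10)/20


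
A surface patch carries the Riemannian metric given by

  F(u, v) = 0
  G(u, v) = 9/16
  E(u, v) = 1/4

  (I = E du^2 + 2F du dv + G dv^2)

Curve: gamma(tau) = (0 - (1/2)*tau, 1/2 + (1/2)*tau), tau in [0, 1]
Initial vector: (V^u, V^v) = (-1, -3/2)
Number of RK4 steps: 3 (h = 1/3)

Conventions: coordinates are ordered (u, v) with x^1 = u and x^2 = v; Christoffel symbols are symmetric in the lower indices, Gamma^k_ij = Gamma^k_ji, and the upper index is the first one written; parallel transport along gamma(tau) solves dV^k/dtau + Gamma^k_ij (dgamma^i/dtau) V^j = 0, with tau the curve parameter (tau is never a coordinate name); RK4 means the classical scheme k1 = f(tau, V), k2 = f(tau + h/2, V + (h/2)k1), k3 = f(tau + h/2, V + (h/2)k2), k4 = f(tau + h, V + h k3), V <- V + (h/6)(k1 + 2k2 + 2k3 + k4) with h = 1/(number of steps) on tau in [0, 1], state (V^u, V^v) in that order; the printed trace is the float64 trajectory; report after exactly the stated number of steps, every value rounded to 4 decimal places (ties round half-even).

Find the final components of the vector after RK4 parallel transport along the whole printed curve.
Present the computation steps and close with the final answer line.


gamma'(tau) = (-1/2, 1/2); f(tau, V)^k = -Gamma^k_ij(gamma(tau)) gamma'^i(tau) V^j; h = 1/3; intermediate values shown to 6 dp
curve data and Christoffel symbols at the stage parameters:
  tau = 0.000000: gamma = (0.000000, 0.500000), gamma' = (-0.500000, 0.500000); Gamma_uuu = 0.000000, Gamma_uuv = 0.000000, Gamma_uvv = 0.000000, Gamma_vuu = 0.000000, Gamma_vuv = 0.000000, Gamma_vvv = 0.000000
  tau = 0.166667: gamma = (-0.083333, 0.583333), gamma' = (-0.500000, 0.500000); Gamma_uuu = 0.000000, Gamma_uuv = 0.000000, Gamma_uvv = 0.000000, Gamma_vuu = 0.000000, Gamma_vuv = 0.000000, Gamma_vvv = 0.000000
  tau = 0.333333: gamma = (-0.166667, 0.666667), gamma' = (-0.500000, 0.500000); Gamma_uuu = 0.000000, Gamma_uuv = 0.000000, Gamma_uvv = 0.000000, Gamma_vuu = 0.000000, Gamma_vuv = 0.000000, Gamma_vvv = 0.000000
  tau = 0.500000: gamma = (-0.250000, 0.750000), gamma' = (-0.500000, 0.500000); Gamma_uuu = 0.000000, Gamma_uuv = 0.000000, Gamma_uvv = 0.000000, Gamma_vuu = 0.000000, Gamma_vuv = 0.000000, Gamma_vvv = 0.000000
  tau = 0.666667: gamma = (-0.333333, 0.833333), gamma' = (-0.500000, 0.500000); Gamma_uuu = 0.000000, Gamma_uuv = 0.000000, Gamma_uvv = 0.000000, Gamma_vuu = 0.000000, Gamma_vuv = 0.000000, Gamma_vvv = 0.000000
  tau = 0.833333: gamma = (-0.416667, 0.916667), gamma' = (-0.500000, 0.500000); Gamma_uuu = 0.000000, Gamma_uuv = 0.000000, Gamma_uvv = 0.000000, Gamma_vuu = 0.000000, Gamma_vuv = 0.000000, Gamma_vvv = 0.000000
  tau = 1.000000: gamma = (-0.500000, 1.000000), gamma' = (-0.500000, 0.500000); Gamma_uuu = 0.000000, Gamma_uuv = 0.000000, Gamma_uvv = 0.000000, Gamma_vuu = 0.000000, Gamma_vuv = 0.000000, Gamma_vvv = 0.000000
step 0: V^u = -1.0000, V^v = -1.5000
step 1: k1 = (0.000000, 0.000000), k2 = (0.000000, 0.000000), k3 = (0.000000, 0.000000), k4 = (0.000000, 0.000000); V <- V + (h/6)(k1 + 2k2 + 2k3 + k4): V^u = -1.0000, V^v = -1.5000
step 2: k1 = (0.000000, 0.000000), k2 = (0.000000, 0.000000), k3 = (0.000000, 0.000000), k4 = (0.000000, 0.000000); V <- V + (h/6)(k1 + 2k2 + 2k3 + k4): V^u = -1.0000, V^v = -1.5000
step 3: k1 = (0.000000, 0.000000), k2 = (0.000000, 0.000000), k3 = (0.000000, 0.000000), k4 = (0.000000, 0.000000); V <- V + (h/6)(k1 + 2k2 + 2k3 + k4): V^u = -1.0000, V^v = -1.5000

Answer: V^u = -1.0000, V^v = -1.5000


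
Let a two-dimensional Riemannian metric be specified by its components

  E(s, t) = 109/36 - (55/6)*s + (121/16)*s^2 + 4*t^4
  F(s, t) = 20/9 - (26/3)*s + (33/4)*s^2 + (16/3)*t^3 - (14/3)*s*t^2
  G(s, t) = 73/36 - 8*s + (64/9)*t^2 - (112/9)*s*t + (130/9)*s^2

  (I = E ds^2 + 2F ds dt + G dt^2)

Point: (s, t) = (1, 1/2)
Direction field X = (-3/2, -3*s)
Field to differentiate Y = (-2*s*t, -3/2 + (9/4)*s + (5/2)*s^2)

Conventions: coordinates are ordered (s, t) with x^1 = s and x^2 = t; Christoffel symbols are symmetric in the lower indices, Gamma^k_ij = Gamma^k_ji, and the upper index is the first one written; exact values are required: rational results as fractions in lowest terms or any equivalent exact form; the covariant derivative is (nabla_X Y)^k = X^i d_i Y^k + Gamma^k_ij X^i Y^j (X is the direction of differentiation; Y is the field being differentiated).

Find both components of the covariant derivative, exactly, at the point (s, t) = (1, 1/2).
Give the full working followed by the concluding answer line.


E = 241/144, F = 47/36, G = 145/36 at the point
E_s = 143/24, E_t = 2, F_s = 20/3, F_t = -2/3, G_s = 44/3, G_t = -16/3
EG - F^2 = 967/192;  g^inv = (192/967) * [[145/36, -47/36], [-47/36, 241/144]]
first-kind symbols [ij,l] = (1/2)(d_i g_jl + d_j g_il - d_l g_ij): [ss,s] = E_s/2 = 143/48, [ss,t] = F_s - E_t/2 = 17/3, [st,s] = E_t/2 = 1, [st,t] = G_s/2 = 22/3, [tt,s] = F_t - G_s/2 = -8, [tt,t] = G_t/2 = -8/3
Gamma^s_ij = (G*[ij,s] - F*[ij,t])/(EG - F^2), Gamma^t_ij = (E*[ij,t] - F*[ij,s])/(EG - F^2)
Gamma_sss = 7951/8703, Gamma_sst = -9584/8703, Gamma_stt = -49664/8703, Gamma_tss = 9667/8703, Gamma_tst = 18952/8703, Gamma_ttt = 10336/8703
X = (-3/2, -3), Y = (-1, 13/4) at the point

Answer: (nabla_X Y)^s = 64377/967, (nabla_X Y)^t = -192405/7736


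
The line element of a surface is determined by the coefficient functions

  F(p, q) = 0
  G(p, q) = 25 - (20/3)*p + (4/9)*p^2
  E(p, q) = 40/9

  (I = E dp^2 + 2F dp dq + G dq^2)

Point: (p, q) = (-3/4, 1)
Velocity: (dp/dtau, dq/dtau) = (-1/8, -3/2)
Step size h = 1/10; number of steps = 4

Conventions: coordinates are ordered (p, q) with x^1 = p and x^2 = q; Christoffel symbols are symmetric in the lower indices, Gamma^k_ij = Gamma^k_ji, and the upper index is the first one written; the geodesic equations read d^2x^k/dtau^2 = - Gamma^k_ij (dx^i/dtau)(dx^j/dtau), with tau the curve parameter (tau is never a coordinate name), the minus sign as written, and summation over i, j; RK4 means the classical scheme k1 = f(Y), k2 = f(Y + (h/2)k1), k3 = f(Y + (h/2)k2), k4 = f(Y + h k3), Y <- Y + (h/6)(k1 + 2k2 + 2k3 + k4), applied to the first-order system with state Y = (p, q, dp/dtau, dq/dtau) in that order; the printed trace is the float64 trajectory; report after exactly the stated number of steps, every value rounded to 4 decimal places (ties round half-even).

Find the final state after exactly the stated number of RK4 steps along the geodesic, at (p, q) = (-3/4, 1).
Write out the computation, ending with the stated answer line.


f(Y) = (dp/dtau, dq/dtau, -Gamma^p_ij Y'^i Y'^j, -Gamma^q_ij Y'^i Y'^j) with the Gammas evaluated at the stage position; h = 0.100000; intermediate values shown to 6 dp
step 0: p = -0.7500, q = 1.0000, dp/dtau = -0.1250, dq/dtau = -1.5000
step 1:
  k1: at (p, q) = (-0.750000, 1.000000), (dp/dtau, dq/dtau) = (-0.125000, -1.500000); Gamma_ppp = 0.000000, Gamma_ppq = 0.000000, Gamma_pqq = 0.825000, Gamma_qpp = 0.000000, Gamma_qpq = -0.121212, Gamma_qqq = 0.000000; k1 = (-0.125000, -1.500000, -1.856250, 0.045455)
  k2: at (p, q) = (-0.756250, 0.925000), (dp/dtau, dq/dtau) = (-0.217812, -1.497727); Gamma_ppp = 0.000000, Gamma_ppq = 0.000000, Gamma_pqq = 0.825625, Gamma_qpp = 0.000000, Gamma_qpq = -0.121120, Gamma_qqq = 0.000000; k2 = (-0.217812, -1.497727, -1.852031, 0.079025)
  k3: at (p, q) = (-0.760891, 0.925114), (dp/dtau, dq/dtau) = (-0.217602, -1.496049); Gamma_ppp = 0.000000, Gamma_ppq = 0.000000, Gamma_pqq = 0.826089, Gamma_qpp = 0.000000, Gamma_qpq = -0.121052, Gamma_qqq = 0.000000; k3 = (-0.217602, -1.496049, -1.848921, 0.078815)
  k4: at (p, q) = (-0.771760, 0.850395), (dp/dtau, dq/dtau) = (-0.309892, -1.492118); Gamma_ppp = 0.000000, Gamma_ppq = 0.000000, Gamma_pqq = 0.827176, Gamma_qpp = 0.000000, Gamma_qpq = -0.120893, Gamma_qqq = 0.000000; k4 = (-0.309892, -1.492118, -1.841639, 0.111801)
  Y <- Y + (h/6)(k1 + 2k2 + 2k3 + k4): p = -0.7718, q = 0.8503, dp/dtau = -0.3100, dq/dtau = -1.4921
step 2:
  k1: at (p, q) = (-0.771762, 0.850339), (dp/dtau, dq/dtau) = (-0.309997, -1.492118); Gamma_ppp = 0.000000, Gamma_ppq = 0.000000, Gamma_pqq = 0.827176, Gamma_qpp = 0.000000, Gamma_qpq = -0.120893, Gamma_qqq = 0.000000; k1 = (-0.309997, -1.492118, -1.841638, 0.111839)
  k2: at (p, q) = (-0.787262, 0.775733), (dp/dtau, dq/dtau) = (-0.402078, -1.486526); Gamma_ppp = 0.000000, Gamma_ppq = 0.000000, Gamma_pqq = 0.828726, Gamma_qpp = 0.000000, Gamma_qpq = -0.120667, Gamma_qqq = 0.000000; k2 = (-0.402078, -1.486526, -1.831285, 0.144245)
  k3: at (p, q) = (-0.791866, 0.776013), (dp/dtau, dq/dtau) = (-0.401561, -1.484905); Gamma_ppp = 0.000000, Gamma_ppq = 0.000000, Gamma_pqq = 0.829187, Gamma_qpp = 0.000000, Gamma_qpq = -0.120600, Gamma_qqq = 0.000000; k3 = (-0.401561, -1.484905, -1.828310, 0.143823)
  k4: at (p, q) = (-0.811918, 0.701848), (dp/dtau, dq/dtau) = (-0.492828, -1.477735); Gamma_ppp = 0.000000, Gamma_ppq = 0.000000, Gamma_pqq = 0.831192, Gamma_qpp = 0.000000, Gamma_qpq = -0.120309, Gamma_qqq = 0.000000; k4 = (-0.492828, -1.477735, -1.815075, 0.175235)
  Y <- Y + (h/6)(k1 + 2k2 + 2k3 + k4): p = -0.8119, q = 0.7018, dp/dtau = -0.4929, dq/dtau = -1.4777
step 3:
  k1: at (p, q) = (-0.811930, 0.701794), (dp/dtau, dq/dtau) = (-0.492928, -1.477731); Gamma_ppp = 0.000000, Gamma_ppq = 0.000000, Gamma_pqq = 0.831193, Gamma_qpp = 0.000000, Gamma_qpq = -0.120309, Gamma_qqq = 0.000000; k1 = (-0.492928, -1.477731, -1.815067, 0.175270)
  k2: at (p, q) = (-0.836577, 0.627907), (dp/dtau, dq/dtau) = (-0.583682, -1.468967); Gamma_ppp = 0.000000, Gamma_ppq = 0.000000, Gamma_pqq = 0.833658, Gamma_qpp = 0.000000, Gamma_qpq = -0.119953, Gamma_qqq = 0.000000; k2 = (-0.583682, -1.468967, -1.798921, 0.205698)
  k3: at (p, q) = (-0.841114, 0.628345), (dp/dtau, dq/dtau) = (-0.582874, -1.467446); Gamma_ppp = 0.000000, Gamma_ppq = 0.000000, Gamma_pqq = 0.834111, Gamma_qpp = 0.000000, Gamma_qpq = -0.119888, Gamma_qqq = 0.000000; k3 = (-0.582874, -1.467446, -1.796174, 0.205089)
  k4: at (p, q) = (-0.870218, 0.555049), (dp/dtau, dq/dtau) = (-0.672546, -1.457222); Gamma_ppp = 0.000000, Gamma_ppq = 0.000000, Gamma_pqq = 0.837022, Gamma_qpp = 0.000000, Gamma_qpq = -0.119471, Gamma_qqq = 0.000000; k4 = (-0.672546, -1.457222, -1.777412, 0.234175)
  Y <- Y + (h/6)(k1 + 2k2 + 2k3 + k4): p = -0.8702, q = 0.5550, dp/dtau = -0.6726, dq/dtau = -1.4572
step 4:
  k1: at (p, q) = (-0.870240, 0.554997), (dp/dtau, dq/dtau) = (-0.672639, -1.457214); Gamma_ppp = 0.000000, Gamma_ppq = 0.000000, Gamma_pqq = 0.837024, Gamma_qpp = 0.000000, Gamma_qpq = -0.119471, Gamma_qqq = 0.000000; k1 = (-0.672639, -1.457214, -1.777397, 0.234206)
  k2: at (p, q) = (-0.903872, 0.482137), (dp/dtau, dq/dtau) = (-0.761509, -1.445504); Gamma_ppp = 0.000000, Gamma_ppq = 0.000000, Gamma_pqq = 0.840387, Gamma_qpp = 0.000000, Gamma_qpq = -0.118993, Gamma_qqq = 0.000000; k2 = (-0.761509, -1.445504, -1.755973, 0.261966)
  k3: at (p, q) = (-0.908316, 0.482722), (dp/dtau, dq/dtau) = (-0.760438, -1.444116); Gamma_ppp = 0.000000, Gamma_ppq = 0.000000, Gamma_pqq = 0.840832, Gamma_qpp = 0.000000, Gamma_qpq = -0.118930, Gamma_qqq = 0.000000; k3 = (-0.760438, -1.444116, -1.753529, 0.261208)
  k4: at (p, q) = (-0.946284, 0.410586), (dp/dtau, dq/dtau) = (-0.847992, -1.431093); Gamma_ppp = 0.000000, Gamma_ppq = 0.000000, Gamma_pqq = 0.844628, Gamma_qpp = 0.000000, Gamma_qpq = -0.118395, Gamma_qqq = 0.000000; k4 = (-0.847992, -1.431093, -1.729822, 0.287359)
  Y <- Y + (h/6)(k1 + 2k2 + 2k3 + k4): p = -0.9463, q = 0.4105, dp/dtau = -0.8481, dq/dtau = -1.4311

Answer: p = -0.9463, q = 0.4105, dp/dtau = -0.8481, dq/dtau = -1.4311


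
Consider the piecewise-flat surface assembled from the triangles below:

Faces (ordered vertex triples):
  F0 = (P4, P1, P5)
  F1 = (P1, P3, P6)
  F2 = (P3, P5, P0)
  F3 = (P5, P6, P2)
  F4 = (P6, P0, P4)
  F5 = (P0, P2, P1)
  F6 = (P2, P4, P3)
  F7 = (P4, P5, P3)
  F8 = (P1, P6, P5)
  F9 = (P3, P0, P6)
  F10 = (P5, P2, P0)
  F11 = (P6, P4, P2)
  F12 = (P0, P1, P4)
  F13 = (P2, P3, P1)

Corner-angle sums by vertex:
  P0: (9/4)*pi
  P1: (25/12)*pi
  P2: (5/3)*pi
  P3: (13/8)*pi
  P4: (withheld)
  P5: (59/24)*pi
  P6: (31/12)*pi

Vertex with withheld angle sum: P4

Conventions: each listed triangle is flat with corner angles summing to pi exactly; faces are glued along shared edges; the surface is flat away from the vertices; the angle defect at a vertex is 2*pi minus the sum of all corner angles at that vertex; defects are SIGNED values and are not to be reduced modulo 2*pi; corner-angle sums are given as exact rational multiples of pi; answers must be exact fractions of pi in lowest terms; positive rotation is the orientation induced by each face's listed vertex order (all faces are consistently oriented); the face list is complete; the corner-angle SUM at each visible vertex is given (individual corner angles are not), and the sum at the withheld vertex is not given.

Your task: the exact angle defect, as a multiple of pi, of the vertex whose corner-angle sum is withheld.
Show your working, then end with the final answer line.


V = 7, E = 21, F = 14; chi = V - E + F = 0
Gauss-Bonnet: total defect = 2*pi*chi = 0; visible defects sum to (-2/3)*pi

Answer: defect(P4) = (2/3)*pi


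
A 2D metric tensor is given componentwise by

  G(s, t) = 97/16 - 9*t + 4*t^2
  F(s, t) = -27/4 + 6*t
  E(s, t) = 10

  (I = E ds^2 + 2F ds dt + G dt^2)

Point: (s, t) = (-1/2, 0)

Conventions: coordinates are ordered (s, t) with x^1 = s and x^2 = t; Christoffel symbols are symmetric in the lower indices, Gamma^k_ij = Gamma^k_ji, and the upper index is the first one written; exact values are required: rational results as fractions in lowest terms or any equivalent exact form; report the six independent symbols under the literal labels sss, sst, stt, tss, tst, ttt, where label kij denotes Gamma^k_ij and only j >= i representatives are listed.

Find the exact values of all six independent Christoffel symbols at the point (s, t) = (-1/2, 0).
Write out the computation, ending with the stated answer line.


E = 10, F = -27/4, G = 97/16 at the point
E_s = 0, E_t = 0, F_s = 0, F_t = 6, G_s = 0, G_t = -9
EG - F^2 = 241/16;  g^inv = (16/241) * [[97/16, 27/4], [27/4, 10]]
first-kind symbols [ij,l] = (1/2)(d_i g_jl + d_j g_il - d_l g_ij): [ss,s] = E_s/2 = 0, [ss,t] = F_s - E_t/2 = 0, [st,s] = E_t/2 = 0, [st,t] = G_s/2 = 0, [tt,s] = F_t - G_s/2 = 6, [tt,t] = G_t/2 = -9/2
Gamma^s_ij = (G*[ij,s] - F*[ij,t])/(EG - F^2), Gamma^t_ij = (E*[ij,t] - F*[ij,s])/(EG - F^2)

Answer: Gamma_sss = 0, Gamma_sst = 0, Gamma_stt = 96/241, Gamma_tss = 0, Gamma_tst = 0, Gamma_ttt = -72/241


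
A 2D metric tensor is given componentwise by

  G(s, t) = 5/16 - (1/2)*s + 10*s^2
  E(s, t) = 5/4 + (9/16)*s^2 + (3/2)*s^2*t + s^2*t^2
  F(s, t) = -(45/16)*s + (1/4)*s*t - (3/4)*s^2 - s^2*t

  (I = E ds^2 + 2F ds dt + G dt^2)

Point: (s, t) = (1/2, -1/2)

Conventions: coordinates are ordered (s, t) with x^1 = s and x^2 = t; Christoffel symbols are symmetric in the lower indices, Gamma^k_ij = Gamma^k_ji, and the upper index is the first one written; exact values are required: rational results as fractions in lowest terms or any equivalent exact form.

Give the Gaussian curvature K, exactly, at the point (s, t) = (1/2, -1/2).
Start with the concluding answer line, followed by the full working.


Answer: K = -70096/13225

E = 81/64, F = -49/32, G = 41/16, EG - F^2 = 115/128 at the point
E_s = 1/16, E_t = 1/8, F_s = -51/16, F_t = -1/8, G_s = 19/2, G_t = 0
E_tt = 1/2, F_st = -3/4, G_ss = 20
K follows from Brioschi's formula, (det M1 - det M2)/(EG - F^2)^2.
M1 = [[-E_tt/2 + F_st - G_ss/2, E_s/2, F_s - E_t/2], [F_t - G_s/2, E, F], [G_t/2, F, G]] = [[-11, 1/32, -13/4], [-39/8, 81/64, -49/32], [0, -49/32, 41/16]]; det M1 = -138253/4096
M2 = [[0, E_t/2, G_s/2], [E_t/2, E, F], [G_s/2, F, G]] = [[0, 1/16, 19/4], [1/16, 81/64, -49/32], [19/4, -49/32, 41/16]]; det M2 = -120729/4096
det M1 - det M2 = -4381/1024; K = -4381/1024 / (115/128)^2 = -70096/13225


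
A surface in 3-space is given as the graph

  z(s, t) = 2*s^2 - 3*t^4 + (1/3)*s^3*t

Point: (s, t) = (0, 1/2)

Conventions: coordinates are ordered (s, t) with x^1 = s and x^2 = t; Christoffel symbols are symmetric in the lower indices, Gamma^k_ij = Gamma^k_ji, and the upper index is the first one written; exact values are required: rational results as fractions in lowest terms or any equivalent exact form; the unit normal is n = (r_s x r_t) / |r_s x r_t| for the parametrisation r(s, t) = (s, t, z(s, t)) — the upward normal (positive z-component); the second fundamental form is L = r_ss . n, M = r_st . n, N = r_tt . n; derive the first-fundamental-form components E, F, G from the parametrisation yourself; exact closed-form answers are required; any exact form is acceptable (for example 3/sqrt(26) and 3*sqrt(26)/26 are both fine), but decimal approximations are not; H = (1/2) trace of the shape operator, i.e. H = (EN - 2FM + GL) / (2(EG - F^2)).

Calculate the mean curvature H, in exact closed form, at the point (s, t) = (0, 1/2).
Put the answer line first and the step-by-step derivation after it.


Answer: H = 16*sqrt(13)/169

z_s = 0, z_t = -3/2, z_ss = 4, z_st = 0, z_tt = -9
E = 1, F = 0, G = 13/4; answer radicand W^2 = 13/4
unnormalised second-form numerators: l = 4, m = 0, n = -9; L = l/sqrt(13/4), and similarly M = m/sqrt(W^2), N = n/sqrt(W^2)
H = (E*n - 2*F*m + G*l) / (2*(EG - F^2)*sqrt(W^2)); E*n - 2*F*m + G*l = 4, EG - F^2 = 13/4, so H = (8/13)/sqrt(13/4)
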